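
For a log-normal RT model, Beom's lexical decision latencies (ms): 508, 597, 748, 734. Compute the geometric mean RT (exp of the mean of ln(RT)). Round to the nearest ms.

639 ms

ln(RT): 6.2305, 6.3919, 6.6174, 6.5985
Mean ln(RT) = 25.8383/4 = 6.45958
Geometric mean = exp(6.45958) = 638.79 ms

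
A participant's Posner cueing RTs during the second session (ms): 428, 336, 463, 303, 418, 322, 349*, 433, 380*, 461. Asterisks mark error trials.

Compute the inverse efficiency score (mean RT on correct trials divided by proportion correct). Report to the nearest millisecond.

Correct trials (n=8): 428, 336, 463, 303, 418, 322, 433, 461
Mean correct RT = 3164/8 = 395.5000 ms
Proportion correct = 8/10
IES = 395.5000 / (8/10) = 494.375 ms

494 ms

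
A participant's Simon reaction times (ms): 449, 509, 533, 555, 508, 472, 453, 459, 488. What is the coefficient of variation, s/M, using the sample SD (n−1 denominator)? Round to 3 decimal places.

n = 9, Σ = 4426, M = 491.7778
Σ(x−M)² = 11069.556; s = √(11069.556/8) = 37.1980
CV = 37.1980 / 491.7778 = 0.07564

0.076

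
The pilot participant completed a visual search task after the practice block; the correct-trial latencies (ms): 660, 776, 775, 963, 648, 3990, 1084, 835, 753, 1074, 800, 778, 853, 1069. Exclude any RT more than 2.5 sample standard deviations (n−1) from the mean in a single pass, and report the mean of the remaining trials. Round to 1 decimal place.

851.4 ms

n = 14, ΣRT = 15058, M = 1075.571
Σ(x−M)² = 9418239.43; s = √(9418239.43/13) = 851.164
Cutoffs: 1075.571 ± 2.5·851.164 → [-1052.3, 3203.5]
Outside: 3990 → excluded.
Retained (n=13): Σ = 11068, mean = 11068/13 = 851.385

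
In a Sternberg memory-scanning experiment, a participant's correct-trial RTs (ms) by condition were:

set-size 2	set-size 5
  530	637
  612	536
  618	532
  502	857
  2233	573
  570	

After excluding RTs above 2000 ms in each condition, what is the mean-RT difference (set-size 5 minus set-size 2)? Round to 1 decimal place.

set-size 2: exclude 2233
M(set-size 2) = 2832/5 = 566.400
M(set-size 5) = 3135/5 = 627.000
Difference = 627.000 − 566.400 = 60.600 ms

60.6 ms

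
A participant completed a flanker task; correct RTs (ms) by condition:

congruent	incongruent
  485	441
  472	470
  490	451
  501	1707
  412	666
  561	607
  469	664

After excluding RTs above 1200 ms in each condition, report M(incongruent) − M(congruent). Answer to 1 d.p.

65.5 ms

incongruent: exclude 1707
M(congruent) = 3390/7 = 484.286
M(incongruent) = 3299/6 = 549.833
Difference = 549.833 − 484.286 = 65.548 ms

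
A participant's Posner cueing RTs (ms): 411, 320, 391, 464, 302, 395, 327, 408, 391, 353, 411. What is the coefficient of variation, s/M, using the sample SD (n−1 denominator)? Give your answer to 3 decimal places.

0.128

n = 11, Σ = 4173, M = 379.3636
Σ(x−M)² = 23446.545; s = √(23446.545/10) = 48.4216
CV = 48.4216 / 379.3636 = 0.12764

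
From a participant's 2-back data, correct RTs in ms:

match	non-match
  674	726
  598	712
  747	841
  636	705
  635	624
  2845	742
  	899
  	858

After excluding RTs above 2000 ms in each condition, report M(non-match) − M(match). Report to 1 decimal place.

105.4 ms

match: exclude 2845
M(match) = 3290/5 = 658.000
M(non-match) = 6107/8 = 763.375
Difference = 763.375 − 658.000 = 105.375 ms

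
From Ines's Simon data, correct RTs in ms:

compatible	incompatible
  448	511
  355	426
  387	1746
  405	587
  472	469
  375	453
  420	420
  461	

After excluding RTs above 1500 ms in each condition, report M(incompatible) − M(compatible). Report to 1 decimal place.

incompatible: exclude 1746
M(compatible) = 3323/8 = 415.375
M(incompatible) = 2866/6 = 477.667
Difference = 477.667 − 415.375 = 62.292 ms

62.3 ms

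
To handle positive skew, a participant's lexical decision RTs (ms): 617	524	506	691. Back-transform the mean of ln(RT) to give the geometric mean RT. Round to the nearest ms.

ln(RT): 6.4249, 6.2615, 6.2265, 6.5381
Mean ln(RT) = 25.4510/4 = 6.36276
Geometric mean = exp(6.36276) = 579.84 ms

580 ms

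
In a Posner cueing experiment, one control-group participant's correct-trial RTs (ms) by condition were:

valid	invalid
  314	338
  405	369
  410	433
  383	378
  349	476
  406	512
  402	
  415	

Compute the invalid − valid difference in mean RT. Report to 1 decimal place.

M(valid) = 3084/8 = 385.500
M(invalid) = 2506/6 = 417.667
Difference = 417.667 − 385.500 = 32.167 ms

32.2 ms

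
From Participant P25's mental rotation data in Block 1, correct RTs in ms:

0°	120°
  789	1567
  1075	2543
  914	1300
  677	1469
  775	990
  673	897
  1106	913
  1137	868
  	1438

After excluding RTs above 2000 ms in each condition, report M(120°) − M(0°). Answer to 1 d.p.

287.0 ms

120°: exclude 2543
M(0°) = 7146/8 = 893.250
M(120°) = 9442/8 = 1180.250
Difference = 1180.250 − 893.250 = 287.000 ms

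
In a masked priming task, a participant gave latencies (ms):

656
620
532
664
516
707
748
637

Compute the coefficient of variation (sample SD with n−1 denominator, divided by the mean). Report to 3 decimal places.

n = 8, Σ = 5080, M = 635.0000
Σ(x−M)² = 44234.000; s = √(44234.000/7) = 79.4930
CV = 79.4930 / 635.0000 = 0.12519

0.125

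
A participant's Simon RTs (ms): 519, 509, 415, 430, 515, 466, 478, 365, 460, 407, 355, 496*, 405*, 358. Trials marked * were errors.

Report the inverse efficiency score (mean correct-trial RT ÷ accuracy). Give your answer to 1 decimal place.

Correct trials (n=12): 519, 509, 415, 430, 515, 466, 478, 365, 460, 407, 355, 358
Mean correct RT = 5277/12 = 439.7500 ms
Proportion correct = 12/14
IES = 439.7500 / (12/14) = 513.042 ms

513.0 ms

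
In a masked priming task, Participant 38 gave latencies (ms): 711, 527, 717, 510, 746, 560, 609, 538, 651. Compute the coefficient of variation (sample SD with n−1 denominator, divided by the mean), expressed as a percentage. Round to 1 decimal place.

n = 9, Σ = 5569, M = 618.7778
Σ(x−M)² = 65707.556; s = √(65707.556/8) = 90.6281
CV = 90.6281 / 618.7778 = 0.14646 = 14.646%

14.6%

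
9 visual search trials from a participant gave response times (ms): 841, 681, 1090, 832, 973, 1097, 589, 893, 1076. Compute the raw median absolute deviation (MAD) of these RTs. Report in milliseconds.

Sorted: 589, 681, 832, 841, 893, 973, 1076, 1090, 1097 → median = 893
|x − 893|: 52, 212, 197, 61, 80, 204, 304, 0, 183
Sorted deviations: 0, 52, 61, 80, 183, 197, 204, 212, 304 → MAD = 183

183 ms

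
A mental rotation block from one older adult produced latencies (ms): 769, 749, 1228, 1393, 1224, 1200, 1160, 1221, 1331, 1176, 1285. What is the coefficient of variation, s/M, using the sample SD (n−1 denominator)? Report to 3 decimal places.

0.180

n = 11, Σ = 12736, M = 1157.8182
Σ(x−M)² = 435201.636; s = √(435201.636/10) = 208.6149
CV = 208.6149 / 1157.8182 = 0.18018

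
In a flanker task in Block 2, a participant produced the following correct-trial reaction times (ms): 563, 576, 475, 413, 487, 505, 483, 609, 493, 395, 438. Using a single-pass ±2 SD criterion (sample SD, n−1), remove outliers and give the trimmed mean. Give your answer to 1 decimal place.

n = 11, ΣRT = 5437, M = 494.273
Σ(x−M)² = 44860.18; s = √(44860.18/10) = 66.978
Cutoffs: 494.273 ± 2·66.978 → [360.3, 628.2]
No RTs fall outside the cutoffs; all 11 retained. Mean = 5437/11 = 494.273

494.3 ms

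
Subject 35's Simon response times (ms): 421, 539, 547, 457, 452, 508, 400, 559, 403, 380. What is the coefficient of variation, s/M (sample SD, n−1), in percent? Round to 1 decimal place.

n = 10, Σ = 4666, M = 466.6000
Σ(x−M)² = 40322.400; s = √(40322.400/9) = 66.9348
CV = 66.9348 / 466.6000 = 0.14345 = 14.345%

14.3%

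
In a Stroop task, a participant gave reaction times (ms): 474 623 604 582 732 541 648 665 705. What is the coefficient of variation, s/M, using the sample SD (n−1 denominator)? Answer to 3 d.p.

0.130

n = 9, Σ = 5574, M = 619.3333
Σ(x−M)² = 51840.000; s = √(51840.000/8) = 80.4984
CV = 80.4984 / 619.3333 = 0.12998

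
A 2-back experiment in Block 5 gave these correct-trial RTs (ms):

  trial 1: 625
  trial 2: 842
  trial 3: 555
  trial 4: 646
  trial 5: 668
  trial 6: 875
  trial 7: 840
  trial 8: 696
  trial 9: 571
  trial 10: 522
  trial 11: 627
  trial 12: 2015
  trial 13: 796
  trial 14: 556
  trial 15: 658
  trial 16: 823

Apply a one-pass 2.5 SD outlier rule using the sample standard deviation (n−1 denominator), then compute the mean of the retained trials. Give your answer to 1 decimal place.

n = 16, ΣRT = 12315, M = 769.688
Σ(x−M)² = 1853017.44; s = √(1853017.44/15) = 351.475
Cutoffs: 769.688 ± 2.5·351.475 → [-109.0, 1648.4]
Outside: 2015 → excluded.
Retained (n=15): Σ = 10300, mean = 10300/15 = 686.667

686.7 ms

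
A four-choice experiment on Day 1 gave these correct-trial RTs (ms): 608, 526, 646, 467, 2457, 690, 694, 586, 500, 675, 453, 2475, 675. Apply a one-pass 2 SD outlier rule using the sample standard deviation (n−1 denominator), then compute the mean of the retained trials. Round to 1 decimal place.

592.7 ms

n = 13, ΣRT = 11452, M = 880.923
Σ(x−M)² = 6023478.92; s = √(6023478.92/12) = 708.489
Cutoffs: 880.923 ± 2·708.489 → [-536.1, 2297.9]
Outside: 2457, 2475 → excluded.
Retained (n=11): Σ = 6520, mean = 6520/11 = 592.727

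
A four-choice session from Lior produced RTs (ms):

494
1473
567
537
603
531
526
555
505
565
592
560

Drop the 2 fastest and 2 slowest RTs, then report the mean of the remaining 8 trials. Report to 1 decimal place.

Sorted: 494, 505, 526, 531, 537, 555, 560, 565, 567, 592, 603, 1473
Drop lowest 2 (494, 505) and highest 2 (603, 1473)
Remaining (n=8): Σ = 4433, mean = 4433/8 = 554.125

554.1 ms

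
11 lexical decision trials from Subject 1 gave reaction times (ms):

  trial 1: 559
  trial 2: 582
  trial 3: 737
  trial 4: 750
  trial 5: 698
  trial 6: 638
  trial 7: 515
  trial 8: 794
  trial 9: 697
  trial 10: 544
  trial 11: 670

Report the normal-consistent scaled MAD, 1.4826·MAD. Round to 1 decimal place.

118.6 ms

Sorted: 515, 544, 559, 582, 638, 670, 697, 698, 737, 750, 794 → median = 670
|x − 670| sorted: 0, 27, 28, 32, 67, 80, 88, 111, 124, 126, 155 → MAD = 80
Robust SD ≈ 1.4826 × 80 = 118.608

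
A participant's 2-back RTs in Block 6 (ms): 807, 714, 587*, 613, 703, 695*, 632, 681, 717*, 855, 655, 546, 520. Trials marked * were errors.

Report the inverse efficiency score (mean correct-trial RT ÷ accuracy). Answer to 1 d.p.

Correct trials (n=10): 807, 714, 613, 703, 632, 681, 855, 655, 546, 520
Mean correct RT = 6726/10 = 672.6000 ms
Proportion correct = 10/13
IES = 672.6000 / (10/13) = 874.380 ms

874.4 ms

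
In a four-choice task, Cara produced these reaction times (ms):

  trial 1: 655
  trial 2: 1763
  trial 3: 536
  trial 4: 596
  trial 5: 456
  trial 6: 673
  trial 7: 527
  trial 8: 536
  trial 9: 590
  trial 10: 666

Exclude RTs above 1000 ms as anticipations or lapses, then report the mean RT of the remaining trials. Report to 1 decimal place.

581.7 ms

Excluded: 1763
Retained (n=9): Σ = 5235
Mean = 5235/9 = 581.6667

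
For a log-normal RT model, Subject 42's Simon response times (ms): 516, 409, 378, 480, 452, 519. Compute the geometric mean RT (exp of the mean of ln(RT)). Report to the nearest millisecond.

456 ms

ln(RT): 6.2461, 6.0137, 5.9349, 6.1738, 6.1137, 6.2519
Mean ln(RT) = 36.7341/6 = 6.12235
Geometric mean = exp(6.12235) = 455.93 ms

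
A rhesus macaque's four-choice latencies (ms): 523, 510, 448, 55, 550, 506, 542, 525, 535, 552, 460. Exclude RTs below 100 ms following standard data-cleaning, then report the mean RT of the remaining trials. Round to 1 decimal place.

Excluded: 55
Retained (n=10): Σ = 5151
Mean = 5151/10 = 515.1000

515.1 ms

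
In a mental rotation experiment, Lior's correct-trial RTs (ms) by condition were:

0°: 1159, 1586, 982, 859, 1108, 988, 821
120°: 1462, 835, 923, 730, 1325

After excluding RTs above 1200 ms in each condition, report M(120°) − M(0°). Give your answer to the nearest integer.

0°: exclude 1586
120°: exclude 1462, 1325
M(0°) = 5917/6 = 986.167
M(120°) = 2488/3 = 829.333
Difference = 829.333 − 986.167 = -156.833 ms

-157 ms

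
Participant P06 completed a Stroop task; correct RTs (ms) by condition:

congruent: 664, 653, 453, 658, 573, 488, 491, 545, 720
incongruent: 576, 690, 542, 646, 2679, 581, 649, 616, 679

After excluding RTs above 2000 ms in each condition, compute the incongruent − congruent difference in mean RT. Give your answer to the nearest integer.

incongruent: exclude 2679
M(congruent) = 5245/9 = 582.778
M(incongruent) = 4979/8 = 622.375
Difference = 622.375 − 582.778 = 39.597 ms

40 ms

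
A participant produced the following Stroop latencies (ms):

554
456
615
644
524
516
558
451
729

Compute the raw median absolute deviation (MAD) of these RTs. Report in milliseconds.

61 ms

Sorted: 451, 456, 516, 524, 554, 558, 615, 644, 729 → median = 554
|x − 554|: 0, 98, 61, 90, 30, 38, 4, 103, 175
Sorted deviations: 0, 4, 30, 38, 61, 90, 98, 103, 175 → MAD = 61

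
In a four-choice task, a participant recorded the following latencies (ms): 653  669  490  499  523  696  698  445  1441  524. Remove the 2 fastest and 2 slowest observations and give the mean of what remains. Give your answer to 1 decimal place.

Sorted: 445, 490, 499, 523, 524, 653, 669, 696, 698, 1441
Drop lowest 2 (445, 490) and highest 2 (698, 1441)
Remaining (n=6): Σ = 3564, mean = 3564/6 = 594.000

594.0 ms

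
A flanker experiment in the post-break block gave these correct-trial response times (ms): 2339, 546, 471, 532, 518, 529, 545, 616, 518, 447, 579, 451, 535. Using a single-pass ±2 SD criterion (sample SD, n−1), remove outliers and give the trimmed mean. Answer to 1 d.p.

n = 13, ΣRT = 8626, M = 663.538
Σ(x−M)² = 3067865.23; s = √(3067865.23/12) = 505.624
Cutoffs: 663.538 ± 2·505.624 → [-347.7, 1674.8]
Outside: 2339 → excluded.
Retained (n=12): Σ = 6287, mean = 6287/12 = 523.917

523.9 ms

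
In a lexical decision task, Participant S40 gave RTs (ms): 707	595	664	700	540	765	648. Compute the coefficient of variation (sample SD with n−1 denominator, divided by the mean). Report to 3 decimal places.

n = 7, Σ = 4619, M = 659.8571
Σ(x−M)² = 33618.857; s = √(33618.857/6) = 74.8541
CV = 74.8541 / 659.8571 = 0.11344

0.113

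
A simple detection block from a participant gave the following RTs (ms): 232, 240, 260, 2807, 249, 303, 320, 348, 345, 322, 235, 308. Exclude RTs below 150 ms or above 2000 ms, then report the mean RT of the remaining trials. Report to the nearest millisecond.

287 ms

Excluded: 2807
Retained (n=11): Σ = 3162
Mean = 3162/11 = 287.4545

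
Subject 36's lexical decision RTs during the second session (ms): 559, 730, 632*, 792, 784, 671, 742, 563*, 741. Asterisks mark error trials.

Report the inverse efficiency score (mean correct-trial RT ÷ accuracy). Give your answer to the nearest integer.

922 ms

Correct trials (n=7): 559, 730, 792, 784, 671, 742, 741
Mean correct RT = 5019/7 = 717.0000 ms
Proportion correct = 7/9
IES = 717.0000 / (7/9) = 921.857 ms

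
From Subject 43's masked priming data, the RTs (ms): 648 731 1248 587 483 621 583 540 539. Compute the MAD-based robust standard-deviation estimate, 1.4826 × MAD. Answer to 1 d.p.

71.2 ms

Sorted: 483, 539, 540, 583, 587, 621, 648, 731, 1248 → median = 587
|x − 587| sorted: 0, 4, 34, 47, 48, 61, 104, 144, 661 → MAD = 48
Robust SD ≈ 1.4826 × 48 = 71.165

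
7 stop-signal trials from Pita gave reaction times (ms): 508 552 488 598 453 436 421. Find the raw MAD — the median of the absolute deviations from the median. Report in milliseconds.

52 ms

Sorted: 421, 436, 453, 488, 508, 552, 598 → median = 488
|x − 488|: 20, 64, 0, 110, 35, 52, 67
Sorted deviations: 0, 20, 35, 52, 64, 67, 110 → MAD = 52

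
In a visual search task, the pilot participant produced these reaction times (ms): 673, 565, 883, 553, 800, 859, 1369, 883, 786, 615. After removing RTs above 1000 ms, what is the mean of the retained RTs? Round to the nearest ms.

Excluded: 1369
Retained (n=9): Σ = 6617
Mean = 6617/9 = 735.2222

735 ms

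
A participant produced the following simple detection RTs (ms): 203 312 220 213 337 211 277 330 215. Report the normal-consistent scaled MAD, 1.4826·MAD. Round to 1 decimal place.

Sorted: 203, 211, 213, 215, 220, 277, 312, 330, 337 → median = 220
|x − 220| sorted: 0, 5, 7, 9, 17, 57, 92, 110, 117 → MAD = 17
Robust SD ≈ 1.4826 × 17 = 25.204

25.2 ms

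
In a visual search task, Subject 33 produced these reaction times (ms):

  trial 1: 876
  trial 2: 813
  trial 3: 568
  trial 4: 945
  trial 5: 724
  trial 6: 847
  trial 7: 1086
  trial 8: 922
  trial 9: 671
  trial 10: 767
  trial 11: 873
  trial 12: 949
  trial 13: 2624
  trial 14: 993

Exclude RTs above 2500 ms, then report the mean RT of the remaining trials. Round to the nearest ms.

Excluded: 2624
Retained (n=13): Σ = 11034
Mean = 11034/13 = 848.7692

849 ms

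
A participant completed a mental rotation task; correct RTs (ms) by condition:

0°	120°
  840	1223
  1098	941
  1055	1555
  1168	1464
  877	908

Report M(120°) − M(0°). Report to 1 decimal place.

210.6 ms

M(0°) = 5038/5 = 1007.600
M(120°) = 6091/5 = 1218.200
Difference = 1218.200 − 1007.600 = 210.600 ms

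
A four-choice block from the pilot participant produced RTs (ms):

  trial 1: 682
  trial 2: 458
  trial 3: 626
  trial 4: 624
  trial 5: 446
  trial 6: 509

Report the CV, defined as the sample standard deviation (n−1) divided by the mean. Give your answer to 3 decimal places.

n = 6, Σ = 3345, M = 557.5000
Σ(x−M)² = 49299.500; s = √(49299.500/5) = 99.2970
CV = 99.2970 / 557.5000 = 0.17811

0.178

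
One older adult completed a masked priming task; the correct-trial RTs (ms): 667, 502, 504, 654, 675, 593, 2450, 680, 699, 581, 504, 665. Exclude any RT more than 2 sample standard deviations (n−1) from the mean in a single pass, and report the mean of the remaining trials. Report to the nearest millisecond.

n = 12, ΣRT = 9174, M = 764.500
Σ(x−M)² = 3159679.00; s = √(3159679.00/11) = 535.951
Cutoffs: 764.500 ± 2·535.951 → [-307.4, 1836.4]
Outside: 2450 → excluded.
Retained (n=11): Σ = 6724, mean = 6724/11 = 611.273

611 ms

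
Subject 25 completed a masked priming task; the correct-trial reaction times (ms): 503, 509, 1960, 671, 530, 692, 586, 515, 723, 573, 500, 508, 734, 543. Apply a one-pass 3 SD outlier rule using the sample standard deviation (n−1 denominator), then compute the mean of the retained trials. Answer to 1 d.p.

583.6 ms

n = 14, ΣRT = 9547, M = 681.929
Σ(x−M)² = 1854670.93; s = √(1854670.93/13) = 377.713
Cutoffs: 681.929 ± 3·377.713 → [-451.2, 1815.1]
Outside: 1960 → excluded.
Retained (n=13): Σ = 7587, mean = 7587/13 = 583.615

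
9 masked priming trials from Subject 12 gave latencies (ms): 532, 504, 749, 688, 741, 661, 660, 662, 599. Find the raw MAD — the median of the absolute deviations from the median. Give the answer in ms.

Sorted: 504, 532, 599, 660, 661, 662, 688, 741, 749 → median = 661
|x − 661|: 129, 157, 88, 27, 80, 0, 1, 1, 62
Sorted deviations: 0, 1, 1, 27, 62, 80, 88, 129, 157 → MAD = 62

62 ms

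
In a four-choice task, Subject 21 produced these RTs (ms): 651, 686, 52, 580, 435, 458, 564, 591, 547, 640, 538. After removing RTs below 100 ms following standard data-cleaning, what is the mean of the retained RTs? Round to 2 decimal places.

Excluded: 52
Retained (n=10): Σ = 5690
Mean = 5690/10 = 569.0000

569.00 ms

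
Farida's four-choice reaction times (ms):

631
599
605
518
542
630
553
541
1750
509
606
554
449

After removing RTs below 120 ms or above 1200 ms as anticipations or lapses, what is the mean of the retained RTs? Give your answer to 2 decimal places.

561.42 ms

Excluded: 1750
Retained (n=12): Σ = 6737
Mean = 6737/12 = 561.4167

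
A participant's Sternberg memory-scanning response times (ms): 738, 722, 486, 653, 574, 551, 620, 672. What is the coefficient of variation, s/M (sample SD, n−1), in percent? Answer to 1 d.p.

13.8%

n = 8, Σ = 5016, M = 627.0000
Σ(x−M)² = 52562.000; s = √(52562.000/7) = 86.6537
CV = 86.6537 / 627.0000 = 0.13820 = 13.820%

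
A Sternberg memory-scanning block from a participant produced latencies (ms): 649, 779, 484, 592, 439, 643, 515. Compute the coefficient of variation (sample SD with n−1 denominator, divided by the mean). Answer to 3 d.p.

n = 7, Σ = 4101, M = 585.8571
Σ(x−M)² = 81556.857; s = √(81556.857/6) = 116.5882
CV = 116.5882 / 585.8571 = 0.19900

0.199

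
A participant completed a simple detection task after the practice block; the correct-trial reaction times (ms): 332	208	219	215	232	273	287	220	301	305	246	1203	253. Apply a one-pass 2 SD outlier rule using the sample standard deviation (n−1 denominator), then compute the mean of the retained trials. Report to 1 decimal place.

257.6 ms

n = 13, ΣRT = 4294, M = 330.308
Σ(x−M)² = 843814.77; s = √(843814.77/12) = 265.175
Cutoffs: 330.308 ± 2·265.175 → [-200.0, 860.7]
Outside: 1203 → excluded.
Retained (n=12): Σ = 3091, mean = 3091/12 = 257.583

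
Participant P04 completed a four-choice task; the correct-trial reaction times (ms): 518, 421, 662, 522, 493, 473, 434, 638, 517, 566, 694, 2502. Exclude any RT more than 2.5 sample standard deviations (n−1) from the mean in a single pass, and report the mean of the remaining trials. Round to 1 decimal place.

n = 12, ΣRT = 8440, M = 703.333
Σ(x−M)² = 3611622.67; s = √(3611622.67/11) = 573.000
Cutoffs: 703.333 ± 2.5·573.000 → [-729.2, 2135.8]
Outside: 2502 → excluded.
Retained (n=11): Σ = 5938, mean = 5938/11 = 539.818

539.8 ms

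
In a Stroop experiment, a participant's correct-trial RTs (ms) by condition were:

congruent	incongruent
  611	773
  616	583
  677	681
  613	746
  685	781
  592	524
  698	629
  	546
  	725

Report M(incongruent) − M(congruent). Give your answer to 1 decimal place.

M(congruent) = 4492/7 = 641.714
M(incongruent) = 5988/9 = 665.333
Difference = 665.333 − 641.714 = 23.619 ms

23.6 ms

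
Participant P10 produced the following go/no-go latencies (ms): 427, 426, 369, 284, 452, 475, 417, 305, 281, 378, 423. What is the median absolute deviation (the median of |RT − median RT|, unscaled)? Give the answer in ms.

Sorted: 281, 284, 305, 369, 378, 417, 423, 426, 427, 452, 475 → median = 417
|x − 417|: 10, 9, 48, 133, 35, 58, 0, 112, 136, 39, 6
Sorted deviations: 0, 6, 9, 10, 35, 39, 48, 58, 112, 133, 136 → MAD = 39

39 ms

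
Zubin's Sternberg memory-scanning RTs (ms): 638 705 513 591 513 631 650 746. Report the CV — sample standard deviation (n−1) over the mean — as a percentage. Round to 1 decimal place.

13.3%

n = 8, Σ = 4987, M = 623.3750
Σ(x−M)² = 48093.875; s = √(48093.875/7) = 82.8888
CV = 82.8888 / 623.3750 = 0.13297 = 13.297%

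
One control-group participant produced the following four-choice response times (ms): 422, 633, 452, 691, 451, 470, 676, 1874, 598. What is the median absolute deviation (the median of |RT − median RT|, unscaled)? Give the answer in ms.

128 ms

Sorted: 422, 451, 452, 470, 598, 633, 676, 691, 1874 → median = 598
|x − 598|: 176, 35, 146, 93, 147, 128, 78, 1276, 0
Sorted deviations: 0, 35, 78, 93, 128, 146, 147, 176, 1276 → MAD = 128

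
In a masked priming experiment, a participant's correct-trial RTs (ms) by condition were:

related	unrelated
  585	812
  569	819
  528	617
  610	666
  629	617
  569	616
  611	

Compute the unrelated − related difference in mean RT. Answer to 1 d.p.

105.3 ms

M(related) = 4101/7 = 585.857
M(unrelated) = 4147/6 = 691.167
Difference = 691.167 − 585.857 = 105.310 ms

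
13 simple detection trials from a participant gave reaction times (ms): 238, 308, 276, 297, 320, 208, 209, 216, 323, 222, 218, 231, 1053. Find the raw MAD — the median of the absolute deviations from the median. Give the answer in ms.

Sorted: 208, 209, 216, 218, 222, 231, 238, 276, 297, 308, 320, 323, 1053 → median = 238
|x − 238|: 0, 70, 38, 59, 82, 30, 29, 22, 85, 16, 20, 7, 815
Sorted deviations: 0, 7, 16, 20, 22, 29, 30, 38, 59, 70, 82, 85, 815 → MAD = 30

30 ms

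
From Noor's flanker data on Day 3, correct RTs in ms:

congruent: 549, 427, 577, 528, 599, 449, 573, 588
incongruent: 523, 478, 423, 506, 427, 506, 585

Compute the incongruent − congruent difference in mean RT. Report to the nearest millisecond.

-44 ms

M(congruent) = 4290/8 = 536.250
M(incongruent) = 3448/7 = 492.571
Difference = 492.571 − 536.250 = -43.679 ms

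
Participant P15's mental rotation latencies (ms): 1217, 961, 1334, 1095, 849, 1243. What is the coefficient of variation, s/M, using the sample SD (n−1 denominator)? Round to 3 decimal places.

n = 6, Σ = 6699, M = 1116.5000
Σ(x−M)² = 169607.500; s = √(169607.500/5) = 184.1779
CV = 184.1779 / 1116.5000 = 0.16496

0.165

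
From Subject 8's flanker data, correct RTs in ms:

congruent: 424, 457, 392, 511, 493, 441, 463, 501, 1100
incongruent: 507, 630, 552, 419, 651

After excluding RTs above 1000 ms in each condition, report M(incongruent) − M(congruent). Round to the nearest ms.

congruent: exclude 1100
M(congruent) = 3682/8 = 460.250
M(incongruent) = 2759/5 = 551.800
Difference = 551.800 − 460.250 = 91.550 ms

92 ms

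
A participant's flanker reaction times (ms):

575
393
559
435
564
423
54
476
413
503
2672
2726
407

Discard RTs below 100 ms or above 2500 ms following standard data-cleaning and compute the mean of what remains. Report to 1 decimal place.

474.8 ms

Excluded: 54, 2672, 2726
Retained (n=10): Σ = 4748
Mean = 4748/10 = 474.8000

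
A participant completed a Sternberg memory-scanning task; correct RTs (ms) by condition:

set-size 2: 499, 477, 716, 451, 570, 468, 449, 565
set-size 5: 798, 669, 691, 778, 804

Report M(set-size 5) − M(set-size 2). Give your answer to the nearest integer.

224 ms

M(set-size 2) = 4195/8 = 524.375
M(set-size 5) = 3740/5 = 748.000
Difference = 748.000 − 524.375 = 223.625 ms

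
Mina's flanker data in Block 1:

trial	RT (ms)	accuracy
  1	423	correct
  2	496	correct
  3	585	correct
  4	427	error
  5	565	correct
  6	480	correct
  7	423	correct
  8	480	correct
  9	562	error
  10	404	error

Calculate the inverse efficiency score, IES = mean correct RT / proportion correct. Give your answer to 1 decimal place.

704.5 ms

Correct trials (n=7): 423, 496, 585, 565, 480, 423, 480
Mean correct RT = 3452/7 = 493.1429 ms
Proportion correct = 7/10
IES = 493.1429 / (7/10) = 704.490 ms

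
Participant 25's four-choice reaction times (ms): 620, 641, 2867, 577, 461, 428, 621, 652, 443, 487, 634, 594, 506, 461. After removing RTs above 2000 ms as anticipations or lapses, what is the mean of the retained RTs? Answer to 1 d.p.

Excluded: 2867
Retained (n=13): Σ = 7125
Mean = 7125/13 = 548.0769

548.1 ms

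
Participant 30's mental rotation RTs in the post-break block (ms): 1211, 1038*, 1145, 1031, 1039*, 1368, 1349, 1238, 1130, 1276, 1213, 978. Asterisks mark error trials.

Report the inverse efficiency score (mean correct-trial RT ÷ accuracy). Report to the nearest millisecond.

Correct trials (n=10): 1211, 1145, 1031, 1368, 1349, 1238, 1130, 1276, 1213, 978
Mean correct RT = 11939/10 = 1193.9000 ms
Proportion correct = 10/12
IES = 1193.9000 / (10/12) = 1432.680 ms

1433 ms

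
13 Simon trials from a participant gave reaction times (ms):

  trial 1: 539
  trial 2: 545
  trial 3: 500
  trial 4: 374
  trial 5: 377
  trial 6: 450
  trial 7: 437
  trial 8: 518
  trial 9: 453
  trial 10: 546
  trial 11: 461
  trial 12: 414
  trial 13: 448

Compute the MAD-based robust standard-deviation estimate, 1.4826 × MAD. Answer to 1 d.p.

Sorted: 374, 377, 414, 437, 448, 450, 453, 461, 500, 518, 539, 545, 546 → median = 453
|x − 453| sorted: 0, 3, 5, 8, 16, 39, 47, 65, 76, 79, 86, 92, 93 → MAD = 47
Robust SD ≈ 1.4826 × 47 = 69.682

69.7 ms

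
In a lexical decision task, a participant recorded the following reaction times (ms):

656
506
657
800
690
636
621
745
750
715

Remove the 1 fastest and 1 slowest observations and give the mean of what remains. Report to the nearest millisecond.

684 ms

Sorted: 506, 621, 636, 656, 657, 690, 715, 745, 750, 800
Drop lowest 1 (506) and highest 1 (800)
Remaining (n=8): Σ = 5470, mean = 5470/8 = 683.750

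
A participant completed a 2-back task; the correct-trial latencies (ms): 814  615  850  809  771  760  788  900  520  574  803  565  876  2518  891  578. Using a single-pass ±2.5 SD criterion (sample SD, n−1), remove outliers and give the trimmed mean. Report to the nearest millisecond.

741 ms

n = 16, ΣRT = 13632, M = 852.000
Σ(x−M)² = 3205898.00; s = √(3205898.00/15) = 462.306
Cutoffs: 852.000 ± 2.5·462.306 → [-303.8, 2007.8]
Outside: 2518 → excluded.
Retained (n=15): Σ = 11114, mean = 11114/15 = 740.933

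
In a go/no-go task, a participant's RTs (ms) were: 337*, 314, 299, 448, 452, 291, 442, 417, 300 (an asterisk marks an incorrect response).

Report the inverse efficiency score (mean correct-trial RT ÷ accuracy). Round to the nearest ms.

417 ms

Correct trials (n=8): 314, 299, 448, 452, 291, 442, 417, 300
Mean correct RT = 2963/8 = 370.3750 ms
Proportion correct = 8/9
IES = 370.3750 / (8/9) = 416.672 ms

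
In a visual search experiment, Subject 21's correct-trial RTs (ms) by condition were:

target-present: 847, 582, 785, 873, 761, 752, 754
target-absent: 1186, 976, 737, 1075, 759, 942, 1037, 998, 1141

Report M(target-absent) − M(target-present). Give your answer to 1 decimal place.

218.6 ms

M(target-present) = 5354/7 = 764.857
M(target-absent) = 8851/9 = 983.444
Difference = 983.444 − 764.857 = 218.587 ms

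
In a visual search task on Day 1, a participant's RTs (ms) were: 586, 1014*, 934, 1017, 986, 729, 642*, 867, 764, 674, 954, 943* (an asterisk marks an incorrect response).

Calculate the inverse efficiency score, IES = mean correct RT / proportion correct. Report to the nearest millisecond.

1113 ms

Correct trials (n=9): 586, 934, 1017, 986, 729, 867, 764, 674, 954
Mean correct RT = 7511/9 = 834.5556 ms
Proportion correct = 9/12
IES = 834.5556 / (9/12) = 1112.741 ms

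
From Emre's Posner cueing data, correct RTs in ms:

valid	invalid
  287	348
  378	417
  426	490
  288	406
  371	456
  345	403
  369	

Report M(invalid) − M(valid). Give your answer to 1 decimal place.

M(valid) = 2464/7 = 352.000
M(invalid) = 2520/6 = 420.000
Difference = 420.000 − 352.000 = 68.000 ms

68.0 ms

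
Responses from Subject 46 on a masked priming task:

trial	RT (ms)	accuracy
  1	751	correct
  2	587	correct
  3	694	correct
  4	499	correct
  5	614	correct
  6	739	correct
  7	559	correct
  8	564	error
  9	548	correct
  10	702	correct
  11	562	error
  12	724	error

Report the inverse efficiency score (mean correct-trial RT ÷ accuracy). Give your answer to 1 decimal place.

Correct trials (n=9): 751, 587, 694, 499, 614, 739, 559, 548, 702
Mean correct RT = 5693/9 = 632.5556 ms
Proportion correct = 9/12
IES = 632.5556 / (9/12) = 843.407 ms

843.4 ms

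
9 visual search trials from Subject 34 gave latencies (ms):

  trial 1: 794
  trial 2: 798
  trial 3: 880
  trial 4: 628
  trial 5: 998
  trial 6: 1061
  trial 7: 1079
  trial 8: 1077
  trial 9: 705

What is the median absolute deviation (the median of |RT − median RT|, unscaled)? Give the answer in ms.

175 ms

Sorted: 628, 705, 794, 798, 880, 998, 1061, 1077, 1079 → median = 880
|x − 880|: 86, 82, 0, 252, 118, 181, 199, 197, 175
Sorted deviations: 0, 82, 86, 118, 175, 181, 197, 199, 252 → MAD = 175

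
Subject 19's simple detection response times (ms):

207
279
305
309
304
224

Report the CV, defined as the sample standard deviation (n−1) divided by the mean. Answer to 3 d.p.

n = 6, Σ = 1628, M = 271.3333
Σ(x−M)² = 10057.333; s = √(10057.333/5) = 44.8494
CV = 44.8494 / 271.3333 = 0.16529

0.165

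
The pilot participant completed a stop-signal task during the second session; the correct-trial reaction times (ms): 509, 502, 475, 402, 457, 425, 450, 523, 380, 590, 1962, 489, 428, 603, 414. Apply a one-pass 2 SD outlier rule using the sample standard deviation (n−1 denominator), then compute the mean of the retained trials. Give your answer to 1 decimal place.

n = 15, ΣRT = 8609, M = 573.933
Σ(x−M)² = 2122078.93; s = √(2122078.93/14) = 389.329
Cutoffs: 573.933 ± 2·389.329 → [-204.7, 1352.6]
Outside: 1962 → excluded.
Retained (n=14): Σ = 6647, mean = 6647/14 = 474.786

474.8 ms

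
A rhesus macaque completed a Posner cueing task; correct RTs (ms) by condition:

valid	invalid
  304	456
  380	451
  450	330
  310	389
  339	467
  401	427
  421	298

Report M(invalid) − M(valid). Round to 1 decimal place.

30.4 ms

M(valid) = 2605/7 = 372.143
M(invalid) = 2818/7 = 402.571
Difference = 402.571 − 372.143 = 30.429 ms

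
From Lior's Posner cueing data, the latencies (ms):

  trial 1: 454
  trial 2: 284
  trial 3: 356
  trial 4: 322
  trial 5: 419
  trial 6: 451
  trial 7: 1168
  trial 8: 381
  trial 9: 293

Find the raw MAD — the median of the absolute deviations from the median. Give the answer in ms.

70 ms

Sorted: 284, 293, 322, 356, 381, 419, 451, 454, 1168 → median = 381
|x − 381|: 73, 97, 25, 59, 38, 70, 787, 0, 88
Sorted deviations: 0, 25, 38, 59, 70, 73, 88, 97, 787 → MAD = 70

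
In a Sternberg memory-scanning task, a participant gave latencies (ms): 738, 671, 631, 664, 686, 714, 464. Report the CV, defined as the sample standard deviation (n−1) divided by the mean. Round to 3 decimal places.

0.138

n = 7, Σ = 4568, M = 652.5714
Σ(x−M)² = 48683.714; s = √(48683.714/6) = 90.0775
CV = 90.0775 / 652.5714 = 0.13803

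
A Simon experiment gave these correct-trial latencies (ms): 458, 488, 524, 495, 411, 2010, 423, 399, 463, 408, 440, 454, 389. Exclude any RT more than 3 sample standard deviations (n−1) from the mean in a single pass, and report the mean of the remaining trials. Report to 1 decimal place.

446.0 ms

n = 13, ΣRT = 7362, M = 566.308
Σ(x−M)² = 2277372.77; s = √(2277372.77/12) = 435.639
Cutoffs: 566.308 ± 3·435.639 → [-740.6, 1873.2]
Outside: 2010 → excluded.
Retained (n=12): Σ = 5352, mean = 5352/12 = 446.000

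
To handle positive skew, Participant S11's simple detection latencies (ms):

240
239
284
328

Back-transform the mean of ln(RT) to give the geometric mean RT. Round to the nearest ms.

270 ms

ln(RT): 5.4806, 5.4765, 5.6490, 5.7930
Mean ln(RT) = 22.3991/4 = 5.59977
Geometric mean = exp(5.59977) = 270.36 ms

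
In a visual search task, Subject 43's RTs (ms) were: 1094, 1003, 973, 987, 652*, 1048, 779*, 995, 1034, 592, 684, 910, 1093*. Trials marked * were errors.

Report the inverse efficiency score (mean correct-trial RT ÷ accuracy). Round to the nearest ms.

1212 ms

Correct trials (n=10): 1094, 1003, 973, 987, 1048, 995, 1034, 592, 684, 910
Mean correct RT = 9320/10 = 932.0000 ms
Proportion correct = 10/13
IES = 932.0000 / (10/13) = 1211.600 ms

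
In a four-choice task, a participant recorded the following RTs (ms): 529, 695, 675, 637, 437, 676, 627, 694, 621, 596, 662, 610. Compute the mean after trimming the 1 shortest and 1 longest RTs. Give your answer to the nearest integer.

633 ms

Sorted: 437, 529, 596, 610, 621, 627, 637, 662, 675, 676, 694, 695
Drop lowest 1 (437) and highest 1 (695)
Remaining (n=10): Σ = 6327, mean = 6327/10 = 632.700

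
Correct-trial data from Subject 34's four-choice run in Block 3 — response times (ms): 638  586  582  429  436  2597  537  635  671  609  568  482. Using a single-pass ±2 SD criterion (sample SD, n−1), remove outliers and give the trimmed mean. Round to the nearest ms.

561 ms

n = 12, ΣRT = 8770, M = 730.833
Σ(x−M)² = 3865965.67; s = √(3865965.67/11) = 592.833
Cutoffs: 730.833 ± 2·592.833 → [-454.8, 1916.5]
Outside: 2597 → excluded.
Retained (n=11): Σ = 6173, mean = 6173/11 = 561.182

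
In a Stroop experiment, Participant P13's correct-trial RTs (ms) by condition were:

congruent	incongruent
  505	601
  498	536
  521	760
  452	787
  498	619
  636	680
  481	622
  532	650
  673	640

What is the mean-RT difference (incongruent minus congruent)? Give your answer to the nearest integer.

122 ms

M(congruent) = 4796/9 = 532.889
M(incongruent) = 5895/9 = 655.000
Difference = 655.000 − 532.889 = 122.111 ms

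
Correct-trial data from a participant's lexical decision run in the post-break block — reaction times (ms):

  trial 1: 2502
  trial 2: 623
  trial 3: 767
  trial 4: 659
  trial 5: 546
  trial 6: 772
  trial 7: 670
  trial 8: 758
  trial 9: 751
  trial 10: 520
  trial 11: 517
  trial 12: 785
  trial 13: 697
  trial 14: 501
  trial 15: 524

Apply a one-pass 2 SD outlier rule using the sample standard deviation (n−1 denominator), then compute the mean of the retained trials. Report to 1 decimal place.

649.3 ms

n = 15, ΣRT = 11592, M = 772.800
Σ(x−M)² = 3359270.40; s = √(3359270.40/14) = 489.845
Cutoffs: 772.800 ± 2·489.845 → [-206.9, 1752.5]
Outside: 2502 → excluded.
Retained (n=14): Σ = 9090, mean = 9090/14 = 649.286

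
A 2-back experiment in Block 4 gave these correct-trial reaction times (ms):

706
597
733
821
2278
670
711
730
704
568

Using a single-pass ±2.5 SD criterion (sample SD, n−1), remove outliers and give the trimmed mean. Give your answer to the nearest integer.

693 ms

n = 10, ΣRT = 8518, M = 851.800
Σ(x−M)² = 2305387.60; s = √(2305387.60/9) = 506.117
Cutoffs: 851.800 ± 2.5·506.117 → [-413.5, 2117.1]
Outside: 2278 → excluded.
Retained (n=9): Σ = 6240, mean = 6240/9 = 693.333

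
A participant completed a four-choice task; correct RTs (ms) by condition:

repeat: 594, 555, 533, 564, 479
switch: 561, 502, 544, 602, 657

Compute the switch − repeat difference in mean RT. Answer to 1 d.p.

28.2 ms

M(repeat) = 2725/5 = 545.000
M(switch) = 2866/5 = 573.200
Difference = 573.200 − 545.000 = 28.200 ms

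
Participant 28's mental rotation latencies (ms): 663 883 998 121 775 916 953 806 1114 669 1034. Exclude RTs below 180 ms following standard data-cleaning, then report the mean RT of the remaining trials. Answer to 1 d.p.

881.1 ms

Excluded: 121
Retained (n=10): Σ = 8811
Mean = 8811/10 = 881.1000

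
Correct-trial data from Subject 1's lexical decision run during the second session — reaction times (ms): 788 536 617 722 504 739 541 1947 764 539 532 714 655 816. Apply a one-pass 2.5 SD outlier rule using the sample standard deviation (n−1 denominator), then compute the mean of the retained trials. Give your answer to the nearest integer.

n = 14, ΣRT = 10414, M = 743.857
Σ(x−M)² = 1709229.71; s = √(1709229.71/13) = 362.601
Cutoffs: 743.857 ± 2.5·362.601 → [-162.6, 1650.4]
Outside: 1947 → excluded.
Retained (n=13): Σ = 8467, mean = 8467/13 = 651.308

651 ms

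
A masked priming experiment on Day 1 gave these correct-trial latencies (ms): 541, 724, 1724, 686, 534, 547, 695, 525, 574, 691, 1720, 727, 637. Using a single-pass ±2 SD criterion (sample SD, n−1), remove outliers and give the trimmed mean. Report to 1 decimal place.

625.5 ms

n = 13, ΣRT = 10325, M = 794.231
Σ(x−M)² = 2101866.31; s = √(2101866.31/12) = 418.516
Cutoffs: 794.231 ± 2·418.516 → [-42.8, 1631.3]
Outside: 1720, 1724 → excluded.
Retained (n=11): Σ = 6881, mean = 6881/11 = 625.545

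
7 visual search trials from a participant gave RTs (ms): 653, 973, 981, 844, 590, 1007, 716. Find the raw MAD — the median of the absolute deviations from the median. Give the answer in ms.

137 ms

Sorted: 590, 653, 716, 844, 973, 981, 1007 → median = 844
|x − 844|: 191, 129, 137, 0, 254, 163, 128
Sorted deviations: 0, 128, 129, 137, 163, 191, 254 → MAD = 137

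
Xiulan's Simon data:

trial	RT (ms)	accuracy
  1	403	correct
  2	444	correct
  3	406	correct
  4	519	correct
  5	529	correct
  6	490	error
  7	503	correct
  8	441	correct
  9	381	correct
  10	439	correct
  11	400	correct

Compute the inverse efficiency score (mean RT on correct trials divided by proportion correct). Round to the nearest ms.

Correct trials (n=10): 403, 444, 406, 519, 529, 503, 441, 381, 439, 400
Mean correct RT = 4465/10 = 446.5000 ms
Proportion correct = 10/11
IES = 446.5000 / (10/11) = 491.150 ms

491 ms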